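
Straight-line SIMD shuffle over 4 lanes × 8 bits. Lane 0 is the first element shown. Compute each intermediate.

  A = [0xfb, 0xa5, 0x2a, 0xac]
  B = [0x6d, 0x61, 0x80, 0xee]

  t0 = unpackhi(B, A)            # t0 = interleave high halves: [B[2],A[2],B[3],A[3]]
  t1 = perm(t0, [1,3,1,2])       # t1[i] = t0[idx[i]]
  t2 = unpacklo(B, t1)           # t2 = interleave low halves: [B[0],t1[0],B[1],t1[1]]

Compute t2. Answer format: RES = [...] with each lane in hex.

RES = [0x6d, 0x2a, 0x61, 0xac]

→ t0 |80|2a|ee|ac|
→ t1 |2a|ac|2a|ee|
→ t2 |6d|2a|61|ac|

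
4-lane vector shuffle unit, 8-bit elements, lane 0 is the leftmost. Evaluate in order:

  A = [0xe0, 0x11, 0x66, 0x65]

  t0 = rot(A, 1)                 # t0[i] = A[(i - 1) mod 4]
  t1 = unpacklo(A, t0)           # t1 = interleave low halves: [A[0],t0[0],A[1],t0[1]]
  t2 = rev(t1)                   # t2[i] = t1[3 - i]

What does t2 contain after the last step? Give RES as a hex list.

RES = [0xe0, 0x11, 0x65, 0xe0]

  t0: 65 e0 11 66
  t1: e0 65 11 e0
  t2: e0 11 65 e0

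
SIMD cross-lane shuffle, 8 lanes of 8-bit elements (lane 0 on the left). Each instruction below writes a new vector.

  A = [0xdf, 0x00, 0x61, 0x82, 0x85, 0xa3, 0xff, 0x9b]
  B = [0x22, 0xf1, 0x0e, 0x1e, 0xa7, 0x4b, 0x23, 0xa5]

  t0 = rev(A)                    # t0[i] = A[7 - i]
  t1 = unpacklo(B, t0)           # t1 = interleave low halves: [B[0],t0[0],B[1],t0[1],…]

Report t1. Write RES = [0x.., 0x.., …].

RES = [ 0x22  0x9b  0xf1  0xff  0x0e  0xa3  0x1e  0x85 ]

t0 = [0x9b, 0xff, 0xa3, 0x85, 0x82, 0x61, 0x00, 0xdf]
t1 = [0x22, 0x9b, 0xf1, 0xff, 0x0e, 0xa3, 0x1e, 0x85]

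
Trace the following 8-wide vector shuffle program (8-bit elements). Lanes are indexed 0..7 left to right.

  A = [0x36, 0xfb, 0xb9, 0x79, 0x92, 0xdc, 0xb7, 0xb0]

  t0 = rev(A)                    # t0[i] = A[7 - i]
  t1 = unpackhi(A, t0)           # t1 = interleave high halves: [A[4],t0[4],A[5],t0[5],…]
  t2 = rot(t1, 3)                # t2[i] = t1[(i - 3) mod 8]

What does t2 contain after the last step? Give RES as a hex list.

RES = [0xfb, 0xb0, 0x36, 0x92, 0x79, 0xdc, 0xb9, 0xb7]

t0 = [0xb0, 0xb7, 0xdc, 0x92, 0x79, 0xb9, 0xfb, 0x36]
t1 = [0x92, 0x79, 0xdc, 0xb9, 0xb7, 0xfb, 0xb0, 0x36]
t2 = [0xfb, 0xb0, 0x36, 0x92, 0x79, 0xdc, 0xb9, 0xb7]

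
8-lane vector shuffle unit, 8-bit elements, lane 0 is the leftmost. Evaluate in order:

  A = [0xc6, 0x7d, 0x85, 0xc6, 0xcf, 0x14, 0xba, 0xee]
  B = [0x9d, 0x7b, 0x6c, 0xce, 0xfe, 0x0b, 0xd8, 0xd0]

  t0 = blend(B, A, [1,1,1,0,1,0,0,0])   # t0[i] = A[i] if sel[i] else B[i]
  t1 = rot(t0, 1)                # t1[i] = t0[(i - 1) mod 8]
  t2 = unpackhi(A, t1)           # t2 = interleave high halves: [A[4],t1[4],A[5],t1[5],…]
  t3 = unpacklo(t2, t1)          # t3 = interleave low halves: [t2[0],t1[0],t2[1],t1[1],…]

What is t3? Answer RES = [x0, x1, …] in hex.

→ t0 |c6|7d|85|ce|cf|0b|d8|d0|
→ t1 |d0|c6|7d|85|ce|cf|0b|d8|
→ t2 |cf|ce|14|cf|ba|0b|ee|d8|
→ t3 |cf|d0|ce|c6|14|7d|cf|85|

RES = [0xcf, 0xd0, 0xce, 0xc6, 0x14, 0x7d, 0xcf, 0x85]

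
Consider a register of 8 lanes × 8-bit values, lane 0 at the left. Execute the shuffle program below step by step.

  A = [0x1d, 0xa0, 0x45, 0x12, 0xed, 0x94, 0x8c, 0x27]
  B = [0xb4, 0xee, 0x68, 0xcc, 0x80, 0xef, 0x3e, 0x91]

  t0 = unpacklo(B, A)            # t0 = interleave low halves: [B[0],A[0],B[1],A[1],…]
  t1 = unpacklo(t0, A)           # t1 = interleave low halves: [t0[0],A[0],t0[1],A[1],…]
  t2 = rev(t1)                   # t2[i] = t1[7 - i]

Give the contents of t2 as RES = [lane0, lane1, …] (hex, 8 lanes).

→ t0 |b4|1d|ee|a0|68|45|cc|12|
→ t1 |b4|1d|1d|a0|ee|45|a0|12|
→ t2 |12|a0|45|ee|a0|1d|1d|b4|

RES = [ 0x12  0xa0  0x45  0xee  0xa0  0x1d  0x1d  0xb4 ]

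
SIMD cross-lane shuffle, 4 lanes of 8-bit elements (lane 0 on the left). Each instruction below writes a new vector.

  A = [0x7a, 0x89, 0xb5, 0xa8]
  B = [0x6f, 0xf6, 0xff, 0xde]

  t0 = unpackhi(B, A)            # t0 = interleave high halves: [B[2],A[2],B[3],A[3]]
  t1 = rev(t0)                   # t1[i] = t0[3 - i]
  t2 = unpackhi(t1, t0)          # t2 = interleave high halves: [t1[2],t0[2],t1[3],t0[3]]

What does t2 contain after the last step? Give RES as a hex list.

RES = [0xb5, 0xde, 0xff, 0xa8]

t0 = [0xff, 0xb5, 0xde, 0xa8]
t1 = [0xa8, 0xde, 0xb5, 0xff]
t2 = [0xb5, 0xde, 0xff, 0xa8]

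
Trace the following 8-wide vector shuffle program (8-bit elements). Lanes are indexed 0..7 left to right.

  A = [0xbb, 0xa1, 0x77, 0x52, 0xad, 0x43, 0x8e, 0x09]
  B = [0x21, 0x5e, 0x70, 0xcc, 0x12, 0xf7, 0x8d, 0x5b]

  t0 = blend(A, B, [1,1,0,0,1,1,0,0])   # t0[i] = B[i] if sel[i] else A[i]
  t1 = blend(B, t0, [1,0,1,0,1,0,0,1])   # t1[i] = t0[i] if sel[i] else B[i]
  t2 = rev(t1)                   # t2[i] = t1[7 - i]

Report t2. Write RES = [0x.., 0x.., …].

RES = [ 0x09  0x8d  0xf7  0x12  0xcc  0x77  0x5e  0x21 ]

  t0: 21 5e 77 52 12 f7 8e 09
  t1: 21 5e 77 cc 12 f7 8d 09
  t2: 09 8d f7 12 cc 77 5e 21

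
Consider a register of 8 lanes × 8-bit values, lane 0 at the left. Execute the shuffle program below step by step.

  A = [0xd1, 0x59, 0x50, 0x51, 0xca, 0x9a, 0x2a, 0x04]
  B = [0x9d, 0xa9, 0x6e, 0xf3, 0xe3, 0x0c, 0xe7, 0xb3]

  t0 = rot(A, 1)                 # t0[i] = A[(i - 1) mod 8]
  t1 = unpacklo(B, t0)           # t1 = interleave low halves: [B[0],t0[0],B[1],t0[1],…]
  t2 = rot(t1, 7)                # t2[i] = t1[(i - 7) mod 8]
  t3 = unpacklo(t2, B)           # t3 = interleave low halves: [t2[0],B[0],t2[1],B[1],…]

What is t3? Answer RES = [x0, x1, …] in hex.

→ t0 |04|d1|59|50|51|ca|9a|2a|
→ t1 |9d|04|a9|d1|6e|59|f3|50|
→ t2 |04|a9|d1|6e|59|f3|50|9d|
→ t3 |04|9d|a9|a9|d1|6e|6e|f3|

RES = [ 0x04  0x9d  0xa9  0xa9  0xd1  0x6e  0x6e  0xf3 ]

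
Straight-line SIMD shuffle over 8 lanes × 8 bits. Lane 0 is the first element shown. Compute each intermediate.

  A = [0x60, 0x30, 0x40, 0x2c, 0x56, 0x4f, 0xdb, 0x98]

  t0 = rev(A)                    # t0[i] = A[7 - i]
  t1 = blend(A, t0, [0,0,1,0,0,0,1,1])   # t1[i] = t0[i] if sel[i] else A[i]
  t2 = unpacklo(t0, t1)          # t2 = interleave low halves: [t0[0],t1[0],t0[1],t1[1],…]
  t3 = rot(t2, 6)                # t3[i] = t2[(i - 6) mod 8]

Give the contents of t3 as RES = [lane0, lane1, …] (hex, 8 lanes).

RES = [ 0xdb  0x30  0x4f  0x4f  0x56  0x2c  0x98  0x60 ]

t0 = [0x98, 0xdb, 0x4f, 0x56, 0x2c, 0x40, 0x30, 0x60]
t1 = [0x60, 0x30, 0x4f, 0x2c, 0x56, 0x4f, 0x30, 0x60]
t2 = [0x98, 0x60, 0xdb, 0x30, 0x4f, 0x4f, 0x56, 0x2c]
t3 = [0xdb, 0x30, 0x4f, 0x4f, 0x56, 0x2c, 0x98, 0x60]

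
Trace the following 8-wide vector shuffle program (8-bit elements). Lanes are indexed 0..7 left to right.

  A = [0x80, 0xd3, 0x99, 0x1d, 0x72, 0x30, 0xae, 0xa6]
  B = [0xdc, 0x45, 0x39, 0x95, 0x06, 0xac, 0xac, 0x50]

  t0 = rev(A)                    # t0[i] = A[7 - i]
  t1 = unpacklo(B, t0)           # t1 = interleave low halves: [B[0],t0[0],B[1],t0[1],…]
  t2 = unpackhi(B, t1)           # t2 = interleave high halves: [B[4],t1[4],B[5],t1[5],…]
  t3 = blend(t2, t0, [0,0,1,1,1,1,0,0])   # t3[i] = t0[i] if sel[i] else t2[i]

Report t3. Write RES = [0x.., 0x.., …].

t0 = [0xa6, 0xae, 0x30, 0x72, 0x1d, 0x99, 0xd3, 0x80]
t1 = [0xdc, 0xa6, 0x45, 0xae, 0x39, 0x30, 0x95, 0x72]
t2 = [0x06, 0x39, 0xac, 0x30, 0xac, 0x95, 0x50, 0x72]
t3 = [0x06, 0x39, 0x30, 0x72, 0x1d, 0x99, 0x50, 0x72]

RES = [ 0x06  0x39  0x30  0x72  0x1d  0x99  0x50  0x72 ]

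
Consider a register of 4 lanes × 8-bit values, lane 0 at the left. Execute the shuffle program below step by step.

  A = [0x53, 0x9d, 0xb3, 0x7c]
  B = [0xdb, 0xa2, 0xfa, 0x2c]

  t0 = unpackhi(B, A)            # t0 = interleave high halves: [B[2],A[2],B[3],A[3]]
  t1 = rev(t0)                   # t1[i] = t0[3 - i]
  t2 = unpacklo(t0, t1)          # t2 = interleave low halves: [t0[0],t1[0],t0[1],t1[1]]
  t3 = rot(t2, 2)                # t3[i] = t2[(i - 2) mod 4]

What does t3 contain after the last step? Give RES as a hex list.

RES = [ 0xb3  0x2c  0xfa  0x7c ]

→ t0 |fa|b3|2c|7c|
→ t1 |7c|2c|b3|fa|
→ t2 |fa|7c|b3|2c|
→ t3 |b3|2c|fa|7c|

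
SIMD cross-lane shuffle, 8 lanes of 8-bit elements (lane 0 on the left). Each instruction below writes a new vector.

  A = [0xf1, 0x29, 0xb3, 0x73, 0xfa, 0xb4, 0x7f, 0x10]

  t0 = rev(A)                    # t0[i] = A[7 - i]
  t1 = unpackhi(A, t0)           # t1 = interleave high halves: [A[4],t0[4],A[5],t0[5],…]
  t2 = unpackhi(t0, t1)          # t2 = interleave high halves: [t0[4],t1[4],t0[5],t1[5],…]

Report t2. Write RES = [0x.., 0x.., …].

→ t0 |10|7f|b4|fa|73|b3|29|f1|
→ t1 |fa|73|b4|b3|7f|29|10|f1|
→ t2 |73|7f|b3|29|29|10|f1|f1|

RES = [0x73, 0x7f, 0xb3, 0x29, 0x29, 0x10, 0xf1, 0xf1]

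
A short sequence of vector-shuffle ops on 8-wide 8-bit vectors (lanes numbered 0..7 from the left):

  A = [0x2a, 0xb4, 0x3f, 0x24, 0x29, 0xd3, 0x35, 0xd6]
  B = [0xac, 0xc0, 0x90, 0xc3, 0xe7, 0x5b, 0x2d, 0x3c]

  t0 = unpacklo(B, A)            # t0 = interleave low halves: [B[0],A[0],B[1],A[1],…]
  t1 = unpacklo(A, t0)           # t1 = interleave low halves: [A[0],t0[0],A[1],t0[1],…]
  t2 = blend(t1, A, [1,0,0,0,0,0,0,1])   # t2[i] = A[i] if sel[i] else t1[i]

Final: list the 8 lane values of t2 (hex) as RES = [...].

RES = [0x2a, 0xac, 0xb4, 0x2a, 0x3f, 0xc0, 0x24, 0xd6]

t0 = [0xac, 0x2a, 0xc0, 0xb4, 0x90, 0x3f, 0xc3, 0x24]
t1 = [0x2a, 0xac, 0xb4, 0x2a, 0x3f, 0xc0, 0x24, 0xb4]
t2 = [0x2a, 0xac, 0xb4, 0x2a, 0x3f, 0xc0, 0x24, 0xd6]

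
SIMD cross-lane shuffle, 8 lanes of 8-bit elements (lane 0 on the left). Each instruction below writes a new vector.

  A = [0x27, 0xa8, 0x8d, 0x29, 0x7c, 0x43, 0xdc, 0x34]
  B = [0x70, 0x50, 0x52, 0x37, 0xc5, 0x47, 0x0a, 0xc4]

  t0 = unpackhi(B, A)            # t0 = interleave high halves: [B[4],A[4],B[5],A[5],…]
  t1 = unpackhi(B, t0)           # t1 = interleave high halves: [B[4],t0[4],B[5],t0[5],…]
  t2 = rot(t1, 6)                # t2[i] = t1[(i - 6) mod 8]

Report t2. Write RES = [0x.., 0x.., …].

t0 = [0xc5, 0x7c, 0x47, 0x43, 0x0a, 0xdc, 0xc4, 0x34]
t1 = [0xc5, 0x0a, 0x47, 0xdc, 0x0a, 0xc4, 0xc4, 0x34]
t2 = [0x47, 0xdc, 0x0a, 0xc4, 0xc4, 0x34, 0xc5, 0x0a]

RES = [0x47, 0xdc, 0x0a, 0xc4, 0xc4, 0x34, 0xc5, 0x0a]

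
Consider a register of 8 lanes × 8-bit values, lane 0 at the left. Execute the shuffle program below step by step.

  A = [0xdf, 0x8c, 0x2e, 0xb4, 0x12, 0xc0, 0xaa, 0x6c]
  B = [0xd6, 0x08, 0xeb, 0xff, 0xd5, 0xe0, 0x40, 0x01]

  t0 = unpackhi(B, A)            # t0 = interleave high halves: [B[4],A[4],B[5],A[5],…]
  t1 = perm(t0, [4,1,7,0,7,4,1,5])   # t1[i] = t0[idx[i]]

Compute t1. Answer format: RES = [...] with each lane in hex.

t0 = [0xd5, 0x12, 0xe0, 0xc0, 0x40, 0xaa, 0x01, 0x6c]
t1 = [0x40, 0x12, 0x6c, 0xd5, 0x6c, 0x40, 0x12, 0xaa]

RES = [ 0x40  0x12  0x6c  0xd5  0x6c  0x40  0x12  0xaa ]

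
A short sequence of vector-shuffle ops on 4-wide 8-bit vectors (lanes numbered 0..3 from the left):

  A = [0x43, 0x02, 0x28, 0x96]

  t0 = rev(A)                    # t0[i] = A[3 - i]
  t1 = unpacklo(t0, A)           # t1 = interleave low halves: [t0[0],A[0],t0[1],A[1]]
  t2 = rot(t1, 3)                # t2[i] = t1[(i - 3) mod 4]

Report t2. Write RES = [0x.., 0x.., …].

  t0: 96 28 02 43
  t1: 96 43 28 02
  t2: 43 28 02 96

RES = [0x43, 0x28, 0x02, 0x96]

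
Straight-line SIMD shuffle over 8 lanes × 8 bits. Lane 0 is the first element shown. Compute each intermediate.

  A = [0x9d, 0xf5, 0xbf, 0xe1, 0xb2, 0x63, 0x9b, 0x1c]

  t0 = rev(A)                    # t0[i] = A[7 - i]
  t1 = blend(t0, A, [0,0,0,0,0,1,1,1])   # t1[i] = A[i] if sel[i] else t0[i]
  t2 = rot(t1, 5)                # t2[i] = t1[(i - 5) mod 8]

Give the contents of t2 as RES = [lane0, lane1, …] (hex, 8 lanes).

RES = [0xb2, 0xe1, 0x63, 0x9b, 0x1c, 0x1c, 0x9b, 0x63]

t0 = [0x1c, 0x9b, 0x63, 0xb2, 0xe1, 0xbf, 0xf5, 0x9d]
t1 = [0x1c, 0x9b, 0x63, 0xb2, 0xe1, 0x63, 0x9b, 0x1c]
t2 = [0xb2, 0xe1, 0x63, 0x9b, 0x1c, 0x1c, 0x9b, 0x63]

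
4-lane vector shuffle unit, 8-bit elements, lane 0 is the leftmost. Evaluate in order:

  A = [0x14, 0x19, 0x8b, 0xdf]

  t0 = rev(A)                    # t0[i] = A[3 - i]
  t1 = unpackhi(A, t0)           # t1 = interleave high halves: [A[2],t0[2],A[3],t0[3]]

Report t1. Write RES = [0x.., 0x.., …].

  t0: df 8b 19 14
  t1: 8b 19 df 14

RES = [ 0x8b  0x19  0xdf  0x14 ]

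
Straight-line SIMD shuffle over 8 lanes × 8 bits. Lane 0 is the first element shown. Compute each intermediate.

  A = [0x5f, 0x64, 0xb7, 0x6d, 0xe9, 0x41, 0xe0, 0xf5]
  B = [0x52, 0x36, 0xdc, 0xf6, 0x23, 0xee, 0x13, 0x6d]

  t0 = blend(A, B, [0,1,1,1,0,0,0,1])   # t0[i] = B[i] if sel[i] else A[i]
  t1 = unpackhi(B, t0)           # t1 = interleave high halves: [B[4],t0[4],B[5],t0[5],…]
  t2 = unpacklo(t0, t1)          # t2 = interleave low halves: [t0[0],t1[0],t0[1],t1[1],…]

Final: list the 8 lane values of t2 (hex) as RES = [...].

→ t0 |5f|36|dc|f6|e9|41|e0|6d|
→ t1 |23|e9|ee|41|13|e0|6d|6d|
→ t2 |5f|23|36|e9|dc|ee|f6|41|

RES = [ 0x5f  0x23  0x36  0xe9  0xdc  0xee  0xf6  0x41 ]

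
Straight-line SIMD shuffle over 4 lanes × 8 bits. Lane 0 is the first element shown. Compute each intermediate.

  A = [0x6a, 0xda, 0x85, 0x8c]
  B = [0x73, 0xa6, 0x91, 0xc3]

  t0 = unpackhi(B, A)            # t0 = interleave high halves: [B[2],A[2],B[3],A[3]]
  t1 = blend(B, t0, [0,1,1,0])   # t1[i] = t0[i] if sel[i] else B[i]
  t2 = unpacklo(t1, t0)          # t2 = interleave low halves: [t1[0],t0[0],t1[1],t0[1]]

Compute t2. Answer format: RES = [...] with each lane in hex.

t0 = [0x91, 0x85, 0xc3, 0x8c]
t1 = [0x73, 0x85, 0xc3, 0xc3]
t2 = [0x73, 0x91, 0x85, 0x85]

RES = [0x73, 0x91, 0x85, 0x85]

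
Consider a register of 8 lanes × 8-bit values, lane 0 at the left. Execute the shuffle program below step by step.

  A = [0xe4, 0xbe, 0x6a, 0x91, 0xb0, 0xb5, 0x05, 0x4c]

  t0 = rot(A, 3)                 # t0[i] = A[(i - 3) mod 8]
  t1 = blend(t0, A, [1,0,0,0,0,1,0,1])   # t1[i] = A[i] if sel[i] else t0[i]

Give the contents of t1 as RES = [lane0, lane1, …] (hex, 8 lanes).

RES = [ 0xe4  0x05  0x4c  0xe4  0xbe  0xb5  0x91  0x4c ]

t0 = [0xb5, 0x05, 0x4c, 0xe4, 0xbe, 0x6a, 0x91, 0xb0]
t1 = [0xe4, 0x05, 0x4c, 0xe4, 0xbe, 0xb5, 0x91, 0x4c]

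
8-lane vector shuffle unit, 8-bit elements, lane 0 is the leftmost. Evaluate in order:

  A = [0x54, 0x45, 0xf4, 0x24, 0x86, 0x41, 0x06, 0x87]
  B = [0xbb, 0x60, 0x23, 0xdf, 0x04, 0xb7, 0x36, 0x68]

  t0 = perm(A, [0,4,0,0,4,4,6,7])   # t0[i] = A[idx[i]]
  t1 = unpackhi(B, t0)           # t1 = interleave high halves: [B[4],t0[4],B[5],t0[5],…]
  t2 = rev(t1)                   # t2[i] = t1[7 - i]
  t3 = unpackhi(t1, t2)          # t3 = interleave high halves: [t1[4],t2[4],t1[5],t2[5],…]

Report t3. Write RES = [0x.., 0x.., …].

t0 = [0x54, 0x86, 0x54, 0x54, 0x86, 0x86, 0x06, 0x87]
t1 = [0x04, 0x86, 0xb7, 0x86, 0x36, 0x06, 0x68, 0x87]
t2 = [0x87, 0x68, 0x06, 0x36, 0x86, 0xb7, 0x86, 0x04]
t3 = [0x36, 0x86, 0x06, 0xb7, 0x68, 0x86, 0x87, 0x04]

RES = [0x36, 0x86, 0x06, 0xb7, 0x68, 0x86, 0x87, 0x04]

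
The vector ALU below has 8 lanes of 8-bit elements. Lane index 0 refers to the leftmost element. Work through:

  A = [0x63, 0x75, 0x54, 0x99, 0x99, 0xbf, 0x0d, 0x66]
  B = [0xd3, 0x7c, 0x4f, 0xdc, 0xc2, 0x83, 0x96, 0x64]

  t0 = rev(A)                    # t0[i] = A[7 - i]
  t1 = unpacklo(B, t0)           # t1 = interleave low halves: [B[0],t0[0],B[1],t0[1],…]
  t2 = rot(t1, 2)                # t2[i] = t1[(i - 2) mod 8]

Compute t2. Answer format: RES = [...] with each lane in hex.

  t0: 66 0d bf 99 99 54 75 63
  t1: d3 66 7c 0d 4f bf dc 99
  t2: dc 99 d3 66 7c 0d 4f bf

RES = [0xdc, 0x99, 0xd3, 0x66, 0x7c, 0x0d, 0x4f, 0xbf]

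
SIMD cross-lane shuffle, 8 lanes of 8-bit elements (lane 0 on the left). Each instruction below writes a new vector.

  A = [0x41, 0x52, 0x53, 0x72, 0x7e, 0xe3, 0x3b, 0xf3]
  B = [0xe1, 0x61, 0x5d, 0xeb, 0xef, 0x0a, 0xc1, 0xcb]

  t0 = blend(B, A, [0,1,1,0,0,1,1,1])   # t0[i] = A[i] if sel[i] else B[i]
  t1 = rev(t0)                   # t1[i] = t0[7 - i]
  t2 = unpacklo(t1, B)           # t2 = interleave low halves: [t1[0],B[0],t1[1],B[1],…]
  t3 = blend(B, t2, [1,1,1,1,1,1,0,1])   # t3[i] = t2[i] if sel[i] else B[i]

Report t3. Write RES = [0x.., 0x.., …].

  t0: e1 52 53 eb ef e3 3b f3
  t1: f3 3b e3 ef eb 53 52 e1
  t2: f3 e1 3b 61 e3 5d ef eb
  t3: f3 e1 3b 61 e3 5d c1 eb

RES = [ 0xf3  0xe1  0x3b  0x61  0xe3  0x5d  0xc1  0xeb ]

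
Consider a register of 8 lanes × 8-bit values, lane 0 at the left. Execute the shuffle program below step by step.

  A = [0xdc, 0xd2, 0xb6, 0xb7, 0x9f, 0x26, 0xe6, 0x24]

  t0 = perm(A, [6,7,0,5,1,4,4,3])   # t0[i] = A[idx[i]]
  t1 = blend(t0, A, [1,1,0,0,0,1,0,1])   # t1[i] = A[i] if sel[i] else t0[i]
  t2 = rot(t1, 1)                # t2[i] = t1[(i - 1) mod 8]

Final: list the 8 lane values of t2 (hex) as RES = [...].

→ t0 |e6|24|dc|26|d2|9f|9f|b7|
→ t1 |dc|d2|dc|26|d2|26|9f|24|
→ t2 |24|dc|d2|dc|26|d2|26|9f|

RES = [0x24, 0xdc, 0xd2, 0xdc, 0x26, 0xd2, 0x26, 0x9f]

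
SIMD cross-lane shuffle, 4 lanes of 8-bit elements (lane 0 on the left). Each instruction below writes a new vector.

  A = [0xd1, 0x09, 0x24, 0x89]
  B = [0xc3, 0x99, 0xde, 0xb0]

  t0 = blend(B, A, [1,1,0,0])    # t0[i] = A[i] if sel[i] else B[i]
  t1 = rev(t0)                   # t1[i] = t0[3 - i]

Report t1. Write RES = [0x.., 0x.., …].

RES = [ 0xb0  0xde  0x09  0xd1 ]

→ t0 |d1|09|de|b0|
→ t1 |b0|de|09|d1|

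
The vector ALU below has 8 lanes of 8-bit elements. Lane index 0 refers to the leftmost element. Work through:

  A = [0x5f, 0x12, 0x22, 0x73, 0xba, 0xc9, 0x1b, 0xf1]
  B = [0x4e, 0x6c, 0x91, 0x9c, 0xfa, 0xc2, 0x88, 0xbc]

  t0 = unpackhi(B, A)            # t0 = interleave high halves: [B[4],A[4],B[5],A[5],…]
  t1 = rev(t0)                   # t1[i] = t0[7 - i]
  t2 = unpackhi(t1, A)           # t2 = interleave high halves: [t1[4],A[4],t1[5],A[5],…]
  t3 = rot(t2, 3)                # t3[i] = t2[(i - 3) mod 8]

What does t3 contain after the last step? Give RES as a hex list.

  t0: fa ba c2 c9 88 1b bc f1
  t1: f1 bc 1b 88 c9 c2 ba fa
  t2: c9 ba c2 c9 ba 1b fa f1
  t3: 1b fa f1 c9 ba c2 c9 ba

RES = [ 0x1b  0xfa  0xf1  0xc9  0xba  0xc2  0xc9  0xba ]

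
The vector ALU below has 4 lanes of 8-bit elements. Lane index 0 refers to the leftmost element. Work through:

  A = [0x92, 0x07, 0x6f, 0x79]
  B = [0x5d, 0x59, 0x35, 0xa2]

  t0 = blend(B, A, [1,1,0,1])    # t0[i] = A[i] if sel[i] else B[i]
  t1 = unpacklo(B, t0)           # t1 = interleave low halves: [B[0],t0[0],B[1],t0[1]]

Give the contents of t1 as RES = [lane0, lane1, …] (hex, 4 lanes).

→ t0 |92|07|35|79|
→ t1 |5d|92|59|07|

RES = [0x5d, 0x92, 0x59, 0x07]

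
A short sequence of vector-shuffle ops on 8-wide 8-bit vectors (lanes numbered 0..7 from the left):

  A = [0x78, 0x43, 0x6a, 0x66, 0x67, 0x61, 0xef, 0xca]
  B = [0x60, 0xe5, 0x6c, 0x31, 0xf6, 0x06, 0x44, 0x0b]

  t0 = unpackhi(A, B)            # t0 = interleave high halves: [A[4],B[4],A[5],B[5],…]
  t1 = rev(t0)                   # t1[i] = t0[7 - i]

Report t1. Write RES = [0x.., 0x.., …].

RES = [ 0x0b  0xca  0x44  0xef  0x06  0x61  0xf6  0x67 ]

→ t0 |67|f6|61|06|ef|44|ca|0b|
→ t1 |0b|ca|44|ef|06|61|f6|67|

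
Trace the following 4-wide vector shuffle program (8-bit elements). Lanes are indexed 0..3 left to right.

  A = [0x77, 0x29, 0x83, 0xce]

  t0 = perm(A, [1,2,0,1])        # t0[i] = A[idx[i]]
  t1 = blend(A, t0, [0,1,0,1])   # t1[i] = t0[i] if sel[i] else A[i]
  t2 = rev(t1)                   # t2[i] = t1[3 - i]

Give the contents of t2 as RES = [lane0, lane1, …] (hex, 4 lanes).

RES = [ 0x29  0x83  0x83  0x77 ]

  t0: 29 83 77 29
  t1: 77 83 83 29
  t2: 29 83 83 77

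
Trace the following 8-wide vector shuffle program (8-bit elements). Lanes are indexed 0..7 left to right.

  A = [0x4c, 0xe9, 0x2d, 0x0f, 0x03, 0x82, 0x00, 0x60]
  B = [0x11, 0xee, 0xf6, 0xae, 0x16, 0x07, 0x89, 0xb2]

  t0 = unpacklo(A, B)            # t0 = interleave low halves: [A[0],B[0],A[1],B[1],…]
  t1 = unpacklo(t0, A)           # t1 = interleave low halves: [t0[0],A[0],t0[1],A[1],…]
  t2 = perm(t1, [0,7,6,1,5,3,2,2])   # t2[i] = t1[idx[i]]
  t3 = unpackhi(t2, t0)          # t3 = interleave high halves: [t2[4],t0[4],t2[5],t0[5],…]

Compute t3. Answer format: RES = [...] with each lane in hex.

RES = [0x2d, 0x2d, 0xe9, 0xf6, 0x11, 0x0f, 0x11, 0xae]

t0 = [0x4c, 0x11, 0xe9, 0xee, 0x2d, 0xf6, 0x0f, 0xae]
t1 = [0x4c, 0x4c, 0x11, 0xe9, 0xe9, 0x2d, 0xee, 0x0f]
t2 = [0x4c, 0x0f, 0xee, 0x4c, 0x2d, 0xe9, 0x11, 0x11]
t3 = [0x2d, 0x2d, 0xe9, 0xf6, 0x11, 0x0f, 0x11, 0xae]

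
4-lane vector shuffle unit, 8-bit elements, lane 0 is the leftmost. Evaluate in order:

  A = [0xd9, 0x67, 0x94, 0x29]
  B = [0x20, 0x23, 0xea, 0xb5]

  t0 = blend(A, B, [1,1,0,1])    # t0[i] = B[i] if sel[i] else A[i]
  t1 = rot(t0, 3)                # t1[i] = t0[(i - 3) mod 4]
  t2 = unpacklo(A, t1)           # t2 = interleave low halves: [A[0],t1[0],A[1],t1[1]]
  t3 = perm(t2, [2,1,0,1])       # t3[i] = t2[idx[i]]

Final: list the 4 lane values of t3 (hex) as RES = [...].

RES = [0x67, 0x23, 0xd9, 0x23]

t0 = [0x20, 0x23, 0x94, 0xb5]
t1 = [0x23, 0x94, 0xb5, 0x20]
t2 = [0xd9, 0x23, 0x67, 0x94]
t3 = [0x67, 0x23, 0xd9, 0x23]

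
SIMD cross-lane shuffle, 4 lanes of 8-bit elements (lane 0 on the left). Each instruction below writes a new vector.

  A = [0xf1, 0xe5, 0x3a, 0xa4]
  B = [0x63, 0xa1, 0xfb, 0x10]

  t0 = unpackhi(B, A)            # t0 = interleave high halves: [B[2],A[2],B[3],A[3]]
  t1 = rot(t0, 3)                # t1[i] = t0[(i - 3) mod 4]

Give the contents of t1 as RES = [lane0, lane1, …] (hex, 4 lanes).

RES = [ 0x3a  0x10  0xa4  0xfb ]

  t0: fb 3a 10 a4
  t1: 3a 10 a4 fb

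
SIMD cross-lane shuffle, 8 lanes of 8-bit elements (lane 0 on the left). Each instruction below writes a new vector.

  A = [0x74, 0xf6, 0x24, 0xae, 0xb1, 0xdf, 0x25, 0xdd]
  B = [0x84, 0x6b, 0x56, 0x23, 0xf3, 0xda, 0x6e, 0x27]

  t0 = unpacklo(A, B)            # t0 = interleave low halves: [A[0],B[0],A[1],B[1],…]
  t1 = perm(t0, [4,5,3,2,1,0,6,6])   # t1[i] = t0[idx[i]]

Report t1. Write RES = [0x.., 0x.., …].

RES = [ 0x24  0x56  0x6b  0xf6  0x84  0x74  0xae  0xae ]

  t0: 74 84 f6 6b 24 56 ae 23
  t1: 24 56 6b f6 84 74 ae ae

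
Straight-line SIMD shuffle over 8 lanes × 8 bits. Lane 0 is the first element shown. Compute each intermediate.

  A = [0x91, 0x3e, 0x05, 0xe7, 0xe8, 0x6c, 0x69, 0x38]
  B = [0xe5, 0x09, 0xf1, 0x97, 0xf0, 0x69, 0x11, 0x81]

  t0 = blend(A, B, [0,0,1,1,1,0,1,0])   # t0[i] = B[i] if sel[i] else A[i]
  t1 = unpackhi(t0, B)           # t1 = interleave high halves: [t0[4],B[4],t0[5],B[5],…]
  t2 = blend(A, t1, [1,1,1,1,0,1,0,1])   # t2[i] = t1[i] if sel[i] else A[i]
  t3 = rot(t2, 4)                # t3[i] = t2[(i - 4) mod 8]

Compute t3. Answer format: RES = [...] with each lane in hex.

RES = [0xe8, 0x11, 0x69, 0x81, 0xf0, 0xf0, 0x6c, 0x69]

  t0: 91 3e f1 97 f0 6c 11 38
  t1: f0 f0 6c 69 11 11 38 81
  t2: f0 f0 6c 69 e8 11 69 81
  t3: e8 11 69 81 f0 f0 6c 69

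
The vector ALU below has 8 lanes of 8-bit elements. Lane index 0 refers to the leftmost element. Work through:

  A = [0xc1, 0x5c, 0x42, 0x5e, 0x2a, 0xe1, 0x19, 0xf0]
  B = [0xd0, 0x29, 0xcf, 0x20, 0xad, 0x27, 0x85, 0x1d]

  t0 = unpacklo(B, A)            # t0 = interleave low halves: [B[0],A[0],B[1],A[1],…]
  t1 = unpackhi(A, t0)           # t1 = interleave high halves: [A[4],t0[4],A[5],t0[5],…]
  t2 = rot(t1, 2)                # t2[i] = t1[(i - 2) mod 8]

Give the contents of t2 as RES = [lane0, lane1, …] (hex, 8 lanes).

RES = [ 0xf0  0x5e  0x2a  0xcf  0xe1  0x42  0x19  0x20 ]

t0 = [0xd0, 0xc1, 0x29, 0x5c, 0xcf, 0x42, 0x20, 0x5e]
t1 = [0x2a, 0xcf, 0xe1, 0x42, 0x19, 0x20, 0xf0, 0x5e]
t2 = [0xf0, 0x5e, 0x2a, 0xcf, 0xe1, 0x42, 0x19, 0x20]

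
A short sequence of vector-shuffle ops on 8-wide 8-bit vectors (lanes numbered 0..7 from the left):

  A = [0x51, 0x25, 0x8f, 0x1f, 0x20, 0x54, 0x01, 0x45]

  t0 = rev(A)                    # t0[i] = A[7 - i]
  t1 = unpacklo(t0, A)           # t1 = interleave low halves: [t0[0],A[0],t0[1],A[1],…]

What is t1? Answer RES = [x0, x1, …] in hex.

→ t0 |45|01|54|20|1f|8f|25|51|
→ t1 |45|51|01|25|54|8f|20|1f|

RES = [ 0x45  0x51  0x01  0x25  0x54  0x8f  0x20  0x1f ]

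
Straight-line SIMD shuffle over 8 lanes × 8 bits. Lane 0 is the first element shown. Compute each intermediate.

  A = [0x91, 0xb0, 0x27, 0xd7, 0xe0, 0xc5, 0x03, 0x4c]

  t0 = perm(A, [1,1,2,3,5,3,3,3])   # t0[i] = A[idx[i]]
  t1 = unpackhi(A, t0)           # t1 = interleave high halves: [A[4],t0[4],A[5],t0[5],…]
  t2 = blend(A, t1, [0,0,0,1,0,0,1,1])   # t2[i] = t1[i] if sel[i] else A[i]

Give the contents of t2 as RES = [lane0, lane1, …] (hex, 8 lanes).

→ t0 |b0|b0|27|d7|c5|d7|d7|d7|
→ t1 |e0|c5|c5|d7|03|d7|4c|d7|
→ t2 |91|b0|27|d7|e0|c5|4c|d7|

RES = [0x91, 0xb0, 0x27, 0xd7, 0xe0, 0xc5, 0x4c, 0xd7]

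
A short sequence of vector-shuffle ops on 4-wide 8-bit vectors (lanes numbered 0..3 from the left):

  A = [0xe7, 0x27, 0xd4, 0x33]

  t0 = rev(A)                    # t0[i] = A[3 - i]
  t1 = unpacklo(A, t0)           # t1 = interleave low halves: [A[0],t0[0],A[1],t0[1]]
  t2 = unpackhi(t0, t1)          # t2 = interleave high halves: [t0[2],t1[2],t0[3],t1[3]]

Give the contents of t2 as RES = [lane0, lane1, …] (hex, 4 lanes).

t0 = [0x33, 0xd4, 0x27, 0xe7]
t1 = [0xe7, 0x33, 0x27, 0xd4]
t2 = [0x27, 0x27, 0xe7, 0xd4]

RES = [0x27, 0x27, 0xe7, 0xd4]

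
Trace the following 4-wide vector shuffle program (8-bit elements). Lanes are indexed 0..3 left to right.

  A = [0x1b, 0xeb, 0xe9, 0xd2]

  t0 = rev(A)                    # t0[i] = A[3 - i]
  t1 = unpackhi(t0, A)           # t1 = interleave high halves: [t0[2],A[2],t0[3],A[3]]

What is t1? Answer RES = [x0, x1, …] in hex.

t0 = [0xd2, 0xe9, 0xeb, 0x1b]
t1 = [0xeb, 0xe9, 0x1b, 0xd2]

RES = [0xeb, 0xe9, 0x1b, 0xd2]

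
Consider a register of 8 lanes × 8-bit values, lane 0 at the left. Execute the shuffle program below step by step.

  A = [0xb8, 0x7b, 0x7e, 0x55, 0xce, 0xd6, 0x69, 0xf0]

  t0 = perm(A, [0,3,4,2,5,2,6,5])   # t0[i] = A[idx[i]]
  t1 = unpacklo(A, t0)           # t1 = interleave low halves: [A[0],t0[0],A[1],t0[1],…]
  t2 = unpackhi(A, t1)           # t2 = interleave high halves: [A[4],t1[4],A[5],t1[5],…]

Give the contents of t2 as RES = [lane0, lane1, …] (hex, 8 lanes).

  t0: b8 55 ce 7e d6 7e 69 d6
  t1: b8 b8 7b 55 7e ce 55 7e
  t2: ce 7e d6 ce 69 55 f0 7e

RES = [0xce, 0x7e, 0xd6, 0xce, 0x69, 0x55, 0xf0, 0x7e]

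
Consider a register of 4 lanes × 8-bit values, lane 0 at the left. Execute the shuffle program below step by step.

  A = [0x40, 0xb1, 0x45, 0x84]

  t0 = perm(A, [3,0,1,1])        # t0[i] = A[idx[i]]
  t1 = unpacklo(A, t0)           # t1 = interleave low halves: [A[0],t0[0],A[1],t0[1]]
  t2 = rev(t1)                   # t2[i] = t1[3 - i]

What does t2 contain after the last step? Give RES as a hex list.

  t0: 84 40 b1 b1
  t1: 40 84 b1 40
  t2: 40 b1 84 40

RES = [ 0x40  0xb1  0x84  0x40 ]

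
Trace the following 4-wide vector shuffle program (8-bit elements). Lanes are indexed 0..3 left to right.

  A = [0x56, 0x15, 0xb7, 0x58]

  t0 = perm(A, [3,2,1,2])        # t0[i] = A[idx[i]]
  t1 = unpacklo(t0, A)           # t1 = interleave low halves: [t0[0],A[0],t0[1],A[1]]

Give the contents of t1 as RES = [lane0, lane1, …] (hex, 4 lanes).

RES = [ 0x58  0x56  0xb7  0x15 ]

→ t0 |58|b7|15|b7|
→ t1 |58|56|b7|15|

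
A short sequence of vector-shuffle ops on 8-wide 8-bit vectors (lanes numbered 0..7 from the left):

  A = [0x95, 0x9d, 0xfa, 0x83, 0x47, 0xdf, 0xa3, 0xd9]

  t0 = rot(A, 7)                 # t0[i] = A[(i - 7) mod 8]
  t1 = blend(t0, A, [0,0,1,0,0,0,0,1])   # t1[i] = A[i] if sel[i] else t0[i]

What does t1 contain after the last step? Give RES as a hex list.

t0 = [0x9d, 0xfa, 0x83, 0x47, 0xdf, 0xa3, 0xd9, 0x95]
t1 = [0x9d, 0xfa, 0xfa, 0x47, 0xdf, 0xa3, 0xd9, 0xd9]

RES = [0x9d, 0xfa, 0xfa, 0x47, 0xdf, 0xa3, 0xd9, 0xd9]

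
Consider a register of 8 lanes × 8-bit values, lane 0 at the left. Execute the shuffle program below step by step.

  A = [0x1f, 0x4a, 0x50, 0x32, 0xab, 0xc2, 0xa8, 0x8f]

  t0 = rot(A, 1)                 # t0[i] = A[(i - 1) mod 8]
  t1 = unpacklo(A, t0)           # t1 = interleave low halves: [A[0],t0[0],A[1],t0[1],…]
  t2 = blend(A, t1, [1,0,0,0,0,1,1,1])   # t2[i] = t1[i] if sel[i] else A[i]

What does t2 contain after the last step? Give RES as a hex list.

RES = [ 0x1f  0x4a  0x50  0x32  0xab  0x4a  0x32  0x50 ]

→ t0 |8f|1f|4a|50|32|ab|c2|a8|
→ t1 |1f|8f|4a|1f|50|4a|32|50|
→ t2 |1f|4a|50|32|ab|4a|32|50|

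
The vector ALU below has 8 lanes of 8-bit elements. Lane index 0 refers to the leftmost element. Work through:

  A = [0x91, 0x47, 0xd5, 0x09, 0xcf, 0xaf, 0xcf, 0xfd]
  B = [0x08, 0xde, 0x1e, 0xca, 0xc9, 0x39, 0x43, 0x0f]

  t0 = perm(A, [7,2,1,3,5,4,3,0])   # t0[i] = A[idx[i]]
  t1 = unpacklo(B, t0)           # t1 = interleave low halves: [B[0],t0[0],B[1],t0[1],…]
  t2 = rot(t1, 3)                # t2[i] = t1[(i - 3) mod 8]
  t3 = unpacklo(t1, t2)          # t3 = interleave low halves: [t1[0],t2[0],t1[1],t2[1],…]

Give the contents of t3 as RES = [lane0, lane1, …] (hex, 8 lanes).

t0 = [0xfd, 0xd5, 0x47, 0x09, 0xaf, 0xcf, 0x09, 0x91]
t1 = [0x08, 0xfd, 0xde, 0xd5, 0x1e, 0x47, 0xca, 0x09]
t2 = [0x47, 0xca, 0x09, 0x08, 0xfd, 0xde, 0xd5, 0x1e]
t3 = [0x08, 0x47, 0xfd, 0xca, 0xde, 0x09, 0xd5, 0x08]

RES = [ 0x08  0x47  0xfd  0xca  0xde  0x09  0xd5  0x08 ]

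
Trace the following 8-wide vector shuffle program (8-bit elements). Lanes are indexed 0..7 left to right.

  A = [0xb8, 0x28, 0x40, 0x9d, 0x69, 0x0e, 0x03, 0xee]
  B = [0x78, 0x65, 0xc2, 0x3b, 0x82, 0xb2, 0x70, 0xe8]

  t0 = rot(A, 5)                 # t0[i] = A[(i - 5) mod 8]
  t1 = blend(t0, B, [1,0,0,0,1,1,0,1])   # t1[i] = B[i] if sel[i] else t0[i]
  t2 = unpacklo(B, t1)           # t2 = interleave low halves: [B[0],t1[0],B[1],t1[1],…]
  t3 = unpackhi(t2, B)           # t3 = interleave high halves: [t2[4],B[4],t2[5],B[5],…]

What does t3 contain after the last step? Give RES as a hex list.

→ t0 |9d|69|0e|03|ee|b8|28|40|
→ t1 |78|69|0e|03|82|b2|28|e8|
→ t2 |78|78|65|69|c2|0e|3b|03|
→ t3 |c2|82|0e|b2|3b|70|03|e8|

RES = [ 0xc2  0x82  0x0e  0xb2  0x3b  0x70  0x03  0xe8 ]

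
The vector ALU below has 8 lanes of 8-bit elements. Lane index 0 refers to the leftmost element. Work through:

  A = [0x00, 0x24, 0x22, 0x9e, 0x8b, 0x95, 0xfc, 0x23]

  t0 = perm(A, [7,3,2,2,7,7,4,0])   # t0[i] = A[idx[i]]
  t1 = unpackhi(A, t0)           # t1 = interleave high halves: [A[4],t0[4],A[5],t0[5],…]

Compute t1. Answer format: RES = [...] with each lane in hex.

RES = [ 0x8b  0x23  0x95  0x23  0xfc  0x8b  0x23  0x00 ]

t0 = [0x23, 0x9e, 0x22, 0x22, 0x23, 0x23, 0x8b, 0x00]
t1 = [0x8b, 0x23, 0x95, 0x23, 0xfc, 0x8b, 0x23, 0x00]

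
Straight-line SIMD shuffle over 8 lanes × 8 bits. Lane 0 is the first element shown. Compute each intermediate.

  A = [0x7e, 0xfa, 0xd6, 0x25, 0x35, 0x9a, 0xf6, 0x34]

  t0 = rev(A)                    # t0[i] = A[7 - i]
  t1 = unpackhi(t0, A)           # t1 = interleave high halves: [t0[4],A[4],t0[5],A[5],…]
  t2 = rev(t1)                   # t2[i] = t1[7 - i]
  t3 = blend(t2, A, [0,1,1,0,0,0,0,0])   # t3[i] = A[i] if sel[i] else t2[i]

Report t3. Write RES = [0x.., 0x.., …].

t0 = [0x34, 0xf6, 0x9a, 0x35, 0x25, 0xd6, 0xfa, 0x7e]
t1 = [0x25, 0x35, 0xd6, 0x9a, 0xfa, 0xf6, 0x7e, 0x34]
t2 = [0x34, 0x7e, 0xf6, 0xfa, 0x9a, 0xd6, 0x35, 0x25]
t3 = [0x34, 0xfa, 0xd6, 0xfa, 0x9a, 0xd6, 0x35, 0x25]

RES = [0x34, 0xfa, 0xd6, 0xfa, 0x9a, 0xd6, 0x35, 0x25]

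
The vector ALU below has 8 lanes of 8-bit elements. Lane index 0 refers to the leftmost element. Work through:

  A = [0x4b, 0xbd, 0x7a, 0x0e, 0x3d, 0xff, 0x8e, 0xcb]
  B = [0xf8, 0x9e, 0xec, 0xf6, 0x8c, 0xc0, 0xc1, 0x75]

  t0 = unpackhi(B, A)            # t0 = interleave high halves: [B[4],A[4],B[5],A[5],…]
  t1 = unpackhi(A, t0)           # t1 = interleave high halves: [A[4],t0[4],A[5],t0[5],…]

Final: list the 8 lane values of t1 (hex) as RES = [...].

RES = [ 0x3d  0xc1  0xff  0x8e  0x8e  0x75  0xcb  0xcb ]

  t0: 8c 3d c0 ff c1 8e 75 cb
  t1: 3d c1 ff 8e 8e 75 cb cb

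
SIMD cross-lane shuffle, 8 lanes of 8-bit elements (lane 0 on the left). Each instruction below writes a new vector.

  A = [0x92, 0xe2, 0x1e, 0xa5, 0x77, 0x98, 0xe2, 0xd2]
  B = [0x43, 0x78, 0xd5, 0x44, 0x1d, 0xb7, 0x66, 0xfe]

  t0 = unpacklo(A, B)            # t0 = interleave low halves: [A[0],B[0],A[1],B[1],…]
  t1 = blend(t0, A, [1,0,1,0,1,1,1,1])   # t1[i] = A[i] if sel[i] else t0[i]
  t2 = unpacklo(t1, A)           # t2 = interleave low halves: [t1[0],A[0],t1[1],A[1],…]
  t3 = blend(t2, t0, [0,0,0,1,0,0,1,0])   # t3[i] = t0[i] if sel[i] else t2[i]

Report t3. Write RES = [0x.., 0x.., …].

RES = [ 0x92  0x92  0x43  0x78  0x1e  0x1e  0xa5  0xa5 ]

t0 = [0x92, 0x43, 0xe2, 0x78, 0x1e, 0xd5, 0xa5, 0x44]
t1 = [0x92, 0x43, 0x1e, 0x78, 0x77, 0x98, 0xe2, 0xd2]
t2 = [0x92, 0x92, 0x43, 0xe2, 0x1e, 0x1e, 0x78, 0xa5]
t3 = [0x92, 0x92, 0x43, 0x78, 0x1e, 0x1e, 0xa5, 0xa5]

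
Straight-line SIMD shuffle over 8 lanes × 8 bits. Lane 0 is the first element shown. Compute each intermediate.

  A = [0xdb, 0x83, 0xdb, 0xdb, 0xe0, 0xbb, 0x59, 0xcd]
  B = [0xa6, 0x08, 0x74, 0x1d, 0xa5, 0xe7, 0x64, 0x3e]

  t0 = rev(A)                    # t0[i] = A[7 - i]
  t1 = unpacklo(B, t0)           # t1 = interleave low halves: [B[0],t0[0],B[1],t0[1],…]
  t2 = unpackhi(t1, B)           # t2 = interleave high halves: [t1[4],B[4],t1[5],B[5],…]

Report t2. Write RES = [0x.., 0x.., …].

RES = [0x74, 0xa5, 0xbb, 0xe7, 0x1d, 0x64, 0xe0, 0x3e]

t0 = [0xcd, 0x59, 0xbb, 0xe0, 0xdb, 0xdb, 0x83, 0xdb]
t1 = [0xa6, 0xcd, 0x08, 0x59, 0x74, 0xbb, 0x1d, 0xe0]
t2 = [0x74, 0xa5, 0xbb, 0xe7, 0x1d, 0x64, 0xe0, 0x3e]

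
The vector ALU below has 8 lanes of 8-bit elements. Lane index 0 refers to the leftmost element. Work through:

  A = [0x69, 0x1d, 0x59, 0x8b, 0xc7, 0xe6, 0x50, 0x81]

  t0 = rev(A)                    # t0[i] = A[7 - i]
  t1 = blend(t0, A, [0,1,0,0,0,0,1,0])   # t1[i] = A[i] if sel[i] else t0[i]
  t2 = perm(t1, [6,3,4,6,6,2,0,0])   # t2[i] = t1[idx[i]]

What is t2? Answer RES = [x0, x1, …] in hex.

t0 = [0x81, 0x50, 0xe6, 0xc7, 0x8b, 0x59, 0x1d, 0x69]
t1 = [0x81, 0x1d, 0xe6, 0xc7, 0x8b, 0x59, 0x50, 0x69]
t2 = [0x50, 0xc7, 0x8b, 0x50, 0x50, 0xe6, 0x81, 0x81]

RES = [0x50, 0xc7, 0x8b, 0x50, 0x50, 0xe6, 0x81, 0x81]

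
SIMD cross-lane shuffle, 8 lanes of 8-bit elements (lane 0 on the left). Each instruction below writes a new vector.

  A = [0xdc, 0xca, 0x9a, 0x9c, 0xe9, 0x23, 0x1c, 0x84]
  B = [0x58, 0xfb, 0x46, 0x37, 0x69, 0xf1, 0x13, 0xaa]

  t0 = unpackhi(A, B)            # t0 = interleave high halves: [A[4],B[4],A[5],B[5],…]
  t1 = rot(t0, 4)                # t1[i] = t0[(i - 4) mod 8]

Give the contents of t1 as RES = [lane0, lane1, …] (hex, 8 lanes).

→ t0 |e9|69|23|f1|1c|13|84|aa|
→ t1 |1c|13|84|aa|e9|69|23|f1|

RES = [ 0x1c  0x13  0x84  0xaa  0xe9  0x69  0x23  0xf1 ]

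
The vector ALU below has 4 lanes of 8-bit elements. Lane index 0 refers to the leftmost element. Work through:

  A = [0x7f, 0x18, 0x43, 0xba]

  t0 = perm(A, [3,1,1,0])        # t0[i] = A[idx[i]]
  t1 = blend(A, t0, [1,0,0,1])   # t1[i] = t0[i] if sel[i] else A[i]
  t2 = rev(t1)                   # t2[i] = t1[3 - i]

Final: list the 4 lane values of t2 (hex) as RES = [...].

→ t0 |ba|18|18|7f|
→ t1 |ba|18|43|7f|
→ t2 |7f|43|18|ba|

RES = [0x7f, 0x43, 0x18, 0xba]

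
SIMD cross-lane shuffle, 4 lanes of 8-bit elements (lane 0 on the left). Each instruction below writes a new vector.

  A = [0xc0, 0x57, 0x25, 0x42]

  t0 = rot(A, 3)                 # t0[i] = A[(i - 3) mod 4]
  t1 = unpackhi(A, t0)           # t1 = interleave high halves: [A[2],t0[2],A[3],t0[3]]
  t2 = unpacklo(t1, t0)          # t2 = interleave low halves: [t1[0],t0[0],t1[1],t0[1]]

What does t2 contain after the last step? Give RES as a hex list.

→ t0 |57|25|42|c0|
→ t1 |25|42|42|c0|
→ t2 |25|57|42|25|

RES = [ 0x25  0x57  0x42  0x25 ]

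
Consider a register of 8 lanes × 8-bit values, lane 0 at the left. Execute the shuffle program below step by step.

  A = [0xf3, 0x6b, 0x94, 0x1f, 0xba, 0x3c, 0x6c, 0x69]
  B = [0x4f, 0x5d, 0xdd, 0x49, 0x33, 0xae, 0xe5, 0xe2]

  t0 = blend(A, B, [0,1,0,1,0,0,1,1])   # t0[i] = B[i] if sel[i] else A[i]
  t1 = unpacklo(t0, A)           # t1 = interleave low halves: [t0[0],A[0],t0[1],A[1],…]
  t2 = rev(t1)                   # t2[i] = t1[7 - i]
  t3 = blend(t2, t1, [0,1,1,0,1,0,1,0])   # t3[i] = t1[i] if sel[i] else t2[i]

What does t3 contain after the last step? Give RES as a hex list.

  t0: f3 5d 94 49 ba 3c e5 e2
  t1: f3 f3 5d 6b 94 94 49 1f
  t2: 1f 49 94 94 6b 5d f3 f3
  t3: 1f f3 5d 94 94 5d 49 f3

RES = [0x1f, 0xf3, 0x5d, 0x94, 0x94, 0x5d, 0x49, 0xf3]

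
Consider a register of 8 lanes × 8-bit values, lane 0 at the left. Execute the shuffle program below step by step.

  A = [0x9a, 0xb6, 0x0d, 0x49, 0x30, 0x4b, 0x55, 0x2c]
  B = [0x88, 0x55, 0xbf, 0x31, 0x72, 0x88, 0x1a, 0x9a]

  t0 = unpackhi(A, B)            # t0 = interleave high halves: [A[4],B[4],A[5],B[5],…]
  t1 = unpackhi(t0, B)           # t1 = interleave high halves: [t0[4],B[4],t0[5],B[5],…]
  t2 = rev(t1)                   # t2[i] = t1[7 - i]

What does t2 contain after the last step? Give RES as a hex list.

t0 = [0x30, 0x72, 0x4b, 0x88, 0x55, 0x1a, 0x2c, 0x9a]
t1 = [0x55, 0x72, 0x1a, 0x88, 0x2c, 0x1a, 0x9a, 0x9a]
t2 = [0x9a, 0x9a, 0x1a, 0x2c, 0x88, 0x1a, 0x72, 0x55]

RES = [ 0x9a  0x9a  0x1a  0x2c  0x88  0x1a  0x72  0x55 ]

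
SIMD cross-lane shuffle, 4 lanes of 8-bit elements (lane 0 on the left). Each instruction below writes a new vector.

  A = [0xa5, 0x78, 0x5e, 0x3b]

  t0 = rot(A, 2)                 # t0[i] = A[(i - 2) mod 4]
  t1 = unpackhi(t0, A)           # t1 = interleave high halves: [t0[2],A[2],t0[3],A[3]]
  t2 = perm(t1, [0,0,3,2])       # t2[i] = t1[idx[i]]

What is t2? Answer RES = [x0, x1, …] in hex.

RES = [ 0xa5  0xa5  0x3b  0x78 ]

  t0: 5e 3b a5 78
  t1: a5 5e 78 3b
  t2: a5 a5 3b 78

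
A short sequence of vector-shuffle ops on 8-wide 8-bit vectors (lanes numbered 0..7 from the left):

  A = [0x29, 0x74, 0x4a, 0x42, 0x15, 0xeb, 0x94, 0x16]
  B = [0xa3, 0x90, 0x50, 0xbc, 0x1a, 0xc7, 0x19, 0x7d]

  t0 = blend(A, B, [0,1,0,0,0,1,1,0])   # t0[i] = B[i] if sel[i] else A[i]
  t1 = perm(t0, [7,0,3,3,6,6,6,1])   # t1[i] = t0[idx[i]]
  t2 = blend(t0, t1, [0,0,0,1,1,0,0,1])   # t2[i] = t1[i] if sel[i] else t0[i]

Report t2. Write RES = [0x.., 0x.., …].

t0 = [0x29, 0x90, 0x4a, 0x42, 0x15, 0xc7, 0x19, 0x16]
t1 = [0x16, 0x29, 0x42, 0x42, 0x19, 0x19, 0x19, 0x90]
t2 = [0x29, 0x90, 0x4a, 0x42, 0x19, 0xc7, 0x19, 0x90]

RES = [0x29, 0x90, 0x4a, 0x42, 0x19, 0xc7, 0x19, 0x90]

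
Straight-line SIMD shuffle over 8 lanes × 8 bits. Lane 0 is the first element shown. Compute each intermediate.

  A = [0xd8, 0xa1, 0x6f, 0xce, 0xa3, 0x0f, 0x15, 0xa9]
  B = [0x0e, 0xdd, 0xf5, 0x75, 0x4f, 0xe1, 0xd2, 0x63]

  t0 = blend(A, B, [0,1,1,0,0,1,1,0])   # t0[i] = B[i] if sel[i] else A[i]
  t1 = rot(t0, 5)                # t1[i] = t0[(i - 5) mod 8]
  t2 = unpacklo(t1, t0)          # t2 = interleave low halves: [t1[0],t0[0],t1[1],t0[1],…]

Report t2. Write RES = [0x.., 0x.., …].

RES = [ 0xce  0xd8  0xa3  0xdd  0xe1  0xf5  0xd2  0xce ]

t0 = [0xd8, 0xdd, 0xf5, 0xce, 0xa3, 0xe1, 0xd2, 0xa9]
t1 = [0xce, 0xa3, 0xe1, 0xd2, 0xa9, 0xd8, 0xdd, 0xf5]
t2 = [0xce, 0xd8, 0xa3, 0xdd, 0xe1, 0xf5, 0xd2, 0xce]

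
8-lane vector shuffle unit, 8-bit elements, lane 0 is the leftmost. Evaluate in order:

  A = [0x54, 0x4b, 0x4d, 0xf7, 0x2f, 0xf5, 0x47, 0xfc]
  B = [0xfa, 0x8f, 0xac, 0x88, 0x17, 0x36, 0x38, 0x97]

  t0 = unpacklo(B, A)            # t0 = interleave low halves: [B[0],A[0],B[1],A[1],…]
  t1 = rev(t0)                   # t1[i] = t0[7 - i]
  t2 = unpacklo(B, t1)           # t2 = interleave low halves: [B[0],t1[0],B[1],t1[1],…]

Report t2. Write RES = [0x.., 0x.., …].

  t0: fa 54 8f 4b ac 4d 88 f7
  t1: f7 88 4d ac 4b 8f 54 fa
  t2: fa f7 8f 88 ac 4d 88 ac

RES = [ 0xfa  0xf7  0x8f  0x88  0xac  0x4d  0x88  0xac ]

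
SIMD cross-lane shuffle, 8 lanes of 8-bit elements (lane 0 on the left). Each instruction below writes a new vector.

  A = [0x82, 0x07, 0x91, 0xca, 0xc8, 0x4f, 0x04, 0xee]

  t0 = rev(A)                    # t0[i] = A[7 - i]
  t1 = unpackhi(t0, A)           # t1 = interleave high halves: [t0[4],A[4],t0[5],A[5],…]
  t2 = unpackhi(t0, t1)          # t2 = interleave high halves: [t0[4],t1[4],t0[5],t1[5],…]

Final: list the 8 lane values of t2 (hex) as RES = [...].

t0 = [0xee, 0x04, 0x4f, 0xc8, 0xca, 0x91, 0x07, 0x82]
t1 = [0xca, 0xc8, 0x91, 0x4f, 0x07, 0x04, 0x82, 0xee]
t2 = [0xca, 0x07, 0x91, 0x04, 0x07, 0x82, 0x82, 0xee]

RES = [ 0xca  0x07  0x91  0x04  0x07  0x82  0x82  0xee ]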